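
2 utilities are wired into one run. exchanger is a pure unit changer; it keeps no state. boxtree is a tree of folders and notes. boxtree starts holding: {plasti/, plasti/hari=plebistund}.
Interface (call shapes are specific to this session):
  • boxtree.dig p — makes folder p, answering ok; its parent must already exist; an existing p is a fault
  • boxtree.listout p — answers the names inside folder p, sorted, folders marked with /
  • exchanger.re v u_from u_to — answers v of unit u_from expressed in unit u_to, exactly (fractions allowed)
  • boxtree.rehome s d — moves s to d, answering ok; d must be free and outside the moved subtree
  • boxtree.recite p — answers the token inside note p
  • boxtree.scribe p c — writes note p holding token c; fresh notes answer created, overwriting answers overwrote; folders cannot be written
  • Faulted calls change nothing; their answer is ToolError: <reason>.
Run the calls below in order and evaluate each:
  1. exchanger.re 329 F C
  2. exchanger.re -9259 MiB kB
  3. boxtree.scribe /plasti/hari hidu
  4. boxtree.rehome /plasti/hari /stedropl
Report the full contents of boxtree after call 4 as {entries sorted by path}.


Answer: {plasti/, stedropl=hidu}

Derivation:
Next I call exchanger.re passing 329, F, C, → 165.
I try exchanger.re passing -9259, MiB, kB, and observe -1213595648/125.
I invoke boxtree.scribe passing /plasti/hari, hidu, and observe overwrote.
Then boxtree.rehome passing /plasti/hari, /stedropl, yielding ok.


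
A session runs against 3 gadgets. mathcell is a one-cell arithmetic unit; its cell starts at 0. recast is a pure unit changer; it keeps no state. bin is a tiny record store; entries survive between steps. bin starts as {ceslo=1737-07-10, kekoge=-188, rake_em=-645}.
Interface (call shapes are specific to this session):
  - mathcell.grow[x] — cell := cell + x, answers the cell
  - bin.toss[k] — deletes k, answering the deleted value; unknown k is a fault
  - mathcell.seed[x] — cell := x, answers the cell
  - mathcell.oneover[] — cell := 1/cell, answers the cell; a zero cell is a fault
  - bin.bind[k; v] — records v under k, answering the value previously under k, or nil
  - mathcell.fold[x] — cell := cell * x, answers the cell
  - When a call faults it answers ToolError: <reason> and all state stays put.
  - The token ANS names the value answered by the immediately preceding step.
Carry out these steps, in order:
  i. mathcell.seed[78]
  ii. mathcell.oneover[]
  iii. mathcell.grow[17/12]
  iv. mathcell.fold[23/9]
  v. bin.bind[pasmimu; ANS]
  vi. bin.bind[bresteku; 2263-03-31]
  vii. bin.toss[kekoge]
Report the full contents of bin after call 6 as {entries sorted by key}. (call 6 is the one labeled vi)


~$ seed 78
[out] 78
~$ oneover
[out] 1/78
~$ grow 17/12
[out] 223/156
~$ fold 23/9
[out] 5129/1404
~$ bind pasmimu ANS
[out] nil
~$ bind bresteku 2263-03-31
[out] nil
~$ toss kekoge
[out] -188

Answer: {bresteku=2263-03-31, ceslo=1737-07-10, kekoge=-188, pasmimu=5129/1404, rake_em=-645}


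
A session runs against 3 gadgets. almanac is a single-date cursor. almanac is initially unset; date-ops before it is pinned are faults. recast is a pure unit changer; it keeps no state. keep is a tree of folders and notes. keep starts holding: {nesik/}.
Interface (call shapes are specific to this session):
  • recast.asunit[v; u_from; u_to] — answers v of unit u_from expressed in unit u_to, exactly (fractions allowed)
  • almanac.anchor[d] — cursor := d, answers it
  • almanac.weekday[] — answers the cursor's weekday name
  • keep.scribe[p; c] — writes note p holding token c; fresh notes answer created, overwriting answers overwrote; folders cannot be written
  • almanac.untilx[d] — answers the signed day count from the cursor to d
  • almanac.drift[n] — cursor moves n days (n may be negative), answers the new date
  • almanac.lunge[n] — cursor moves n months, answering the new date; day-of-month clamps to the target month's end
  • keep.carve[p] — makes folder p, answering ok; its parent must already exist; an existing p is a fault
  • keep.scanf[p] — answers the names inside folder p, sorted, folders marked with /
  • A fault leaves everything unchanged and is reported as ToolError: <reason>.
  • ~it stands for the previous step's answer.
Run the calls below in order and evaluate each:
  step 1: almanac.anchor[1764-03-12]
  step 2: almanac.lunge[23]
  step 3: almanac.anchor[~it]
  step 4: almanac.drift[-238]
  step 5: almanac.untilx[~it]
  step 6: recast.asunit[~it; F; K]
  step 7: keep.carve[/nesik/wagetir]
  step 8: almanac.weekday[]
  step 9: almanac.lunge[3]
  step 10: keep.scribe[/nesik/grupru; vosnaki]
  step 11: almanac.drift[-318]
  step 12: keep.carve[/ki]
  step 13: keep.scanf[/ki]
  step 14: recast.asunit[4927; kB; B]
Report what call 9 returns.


Do: anchor[d=1764-03-12]
See: 1764-03-12
Do: lunge[n=23]
See: 1766-02-12
Do: anchor[d=~it]
See: 1766-02-12
Do: drift[n=-238]
See: 1765-06-19
Do: untilx[d=~it]
See: 0
Do: asunit[v=~it; u_from=F; u_to=K]
See: 45967/180
Do: carve[p=/nesik/wagetir]
See: ok
Do: weekday[]
See: Wednesday
Do: lunge[n=3]
See: 1765-09-19
Do: scribe[p=/nesik/grupru; c=vosnaki]
See: created
Do: drift[n=-318]
See: 1764-11-05
Do: carve[p=/ki]
See: ok
Do: scanf[p=/ki]
See: []
Do: asunit[v=4927; u_from=kB; u_to=B]
See: 4927000

Answer: 1765-09-19


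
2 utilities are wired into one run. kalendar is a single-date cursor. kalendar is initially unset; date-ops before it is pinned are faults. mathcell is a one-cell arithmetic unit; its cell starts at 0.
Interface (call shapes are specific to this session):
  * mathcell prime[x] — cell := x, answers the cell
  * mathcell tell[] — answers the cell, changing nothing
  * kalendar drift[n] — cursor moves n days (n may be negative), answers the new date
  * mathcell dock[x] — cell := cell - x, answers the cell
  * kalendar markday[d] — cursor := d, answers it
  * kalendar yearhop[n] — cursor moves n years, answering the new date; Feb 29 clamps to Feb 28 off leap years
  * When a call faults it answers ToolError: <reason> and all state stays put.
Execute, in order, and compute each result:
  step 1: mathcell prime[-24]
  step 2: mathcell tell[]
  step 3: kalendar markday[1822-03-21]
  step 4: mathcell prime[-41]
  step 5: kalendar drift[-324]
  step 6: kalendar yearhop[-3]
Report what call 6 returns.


Answer: 1818-05-01

Derivation:
Do: mathcell prime[-24]
See: -24
Do: mathcell tell[]
See: -24
Do: kalendar markday[1822-03-21]
See: 1822-03-21
Do: mathcell prime[-41]
See: -41
Do: kalendar drift[-324]
See: 1821-05-01
Do: kalendar yearhop[-3]
See: 1818-05-01


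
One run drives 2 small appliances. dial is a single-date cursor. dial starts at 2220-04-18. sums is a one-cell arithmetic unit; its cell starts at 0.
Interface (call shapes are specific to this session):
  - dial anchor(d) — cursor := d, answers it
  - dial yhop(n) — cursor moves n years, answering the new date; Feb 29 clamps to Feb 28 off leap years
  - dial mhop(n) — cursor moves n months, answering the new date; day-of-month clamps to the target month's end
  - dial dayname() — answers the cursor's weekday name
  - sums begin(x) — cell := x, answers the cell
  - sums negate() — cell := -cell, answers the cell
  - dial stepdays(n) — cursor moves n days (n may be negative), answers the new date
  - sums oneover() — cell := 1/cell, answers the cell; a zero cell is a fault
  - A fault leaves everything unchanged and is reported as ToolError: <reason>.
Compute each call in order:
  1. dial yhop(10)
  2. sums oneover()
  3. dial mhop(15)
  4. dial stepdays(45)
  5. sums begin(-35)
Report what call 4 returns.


Do: dial yhop[n=10]
See: 2230-04-18
Do: sums oneover[]
See: ToolError: reciprocal of zero
Do: dial mhop[n=15]
See: 2231-07-18
Do: dial stepdays[n=45]
See: 2231-09-01
Do: sums begin[x=-35]
See: -35

Answer: 2231-09-01


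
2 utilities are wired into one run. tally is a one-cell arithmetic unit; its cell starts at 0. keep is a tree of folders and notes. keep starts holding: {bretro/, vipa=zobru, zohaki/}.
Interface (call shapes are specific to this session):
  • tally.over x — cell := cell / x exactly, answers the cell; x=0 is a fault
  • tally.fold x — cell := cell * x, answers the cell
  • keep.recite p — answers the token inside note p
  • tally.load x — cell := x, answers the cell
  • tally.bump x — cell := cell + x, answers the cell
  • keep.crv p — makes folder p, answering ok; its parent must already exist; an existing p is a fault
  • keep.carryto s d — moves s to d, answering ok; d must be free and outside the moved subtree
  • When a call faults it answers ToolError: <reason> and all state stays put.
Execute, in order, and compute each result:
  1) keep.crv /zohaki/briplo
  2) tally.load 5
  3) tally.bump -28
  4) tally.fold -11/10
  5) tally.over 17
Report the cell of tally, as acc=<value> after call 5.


Answer: acc=253/170

Derivation:
-- 1. keep.crv(p: /zohaki/briplo) => ok
-- 2. tally.load(x: 5) => 5
-- 3. tally.bump(x: -28) => -23
-- 4. tally.fold(x: -11/10) => 253/10
-- 5. tally.over(x: 17) => 253/170


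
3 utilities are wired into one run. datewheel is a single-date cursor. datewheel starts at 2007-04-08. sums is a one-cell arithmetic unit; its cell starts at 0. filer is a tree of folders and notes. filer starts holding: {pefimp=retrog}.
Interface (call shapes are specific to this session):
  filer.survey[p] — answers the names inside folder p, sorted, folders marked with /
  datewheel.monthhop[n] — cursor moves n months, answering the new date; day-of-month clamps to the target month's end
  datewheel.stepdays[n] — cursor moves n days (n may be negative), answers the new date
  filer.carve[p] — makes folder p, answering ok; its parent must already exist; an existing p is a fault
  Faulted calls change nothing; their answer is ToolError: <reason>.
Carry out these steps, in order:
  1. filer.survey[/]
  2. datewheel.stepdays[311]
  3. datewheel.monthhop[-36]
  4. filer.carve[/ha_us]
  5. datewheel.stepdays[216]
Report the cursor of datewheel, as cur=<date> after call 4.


Do: survey[p='/']
See: [pefimp]
Do: stepdays[n='311']
See: 2008-02-13
Do: monthhop[n='-36']
See: 2005-02-13
Do: carve[p='/ha_us']
See: ok
Do: stepdays[n='216']
See: 2005-09-17

Answer: cur=2005-02-13


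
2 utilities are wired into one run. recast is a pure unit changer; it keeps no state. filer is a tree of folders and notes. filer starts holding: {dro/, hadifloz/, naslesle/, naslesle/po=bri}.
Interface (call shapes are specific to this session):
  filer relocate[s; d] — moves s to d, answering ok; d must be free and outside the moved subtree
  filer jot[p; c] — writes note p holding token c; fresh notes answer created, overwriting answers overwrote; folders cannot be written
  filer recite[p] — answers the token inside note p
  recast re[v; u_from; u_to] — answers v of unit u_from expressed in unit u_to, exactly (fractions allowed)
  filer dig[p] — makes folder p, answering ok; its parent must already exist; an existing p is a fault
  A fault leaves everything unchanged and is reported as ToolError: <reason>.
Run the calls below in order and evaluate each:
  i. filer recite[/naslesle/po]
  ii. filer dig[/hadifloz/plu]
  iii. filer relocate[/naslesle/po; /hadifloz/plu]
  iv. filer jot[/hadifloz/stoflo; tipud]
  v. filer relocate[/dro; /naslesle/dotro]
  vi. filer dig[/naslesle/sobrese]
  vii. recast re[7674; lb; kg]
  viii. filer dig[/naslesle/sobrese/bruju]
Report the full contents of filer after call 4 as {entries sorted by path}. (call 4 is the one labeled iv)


$ filer recite p=/naslesle/po
:: bri
$ filer dig p=/hadifloz/plu
:: ok
$ filer relocate s=/naslesle/po d=/hadifloz/plu
:: ToolError: exists
$ filer jot p=/hadifloz/stoflo c=tipud
:: created
$ filer relocate s=/dro d=/naslesle/dotro
:: ok
$ filer dig p=/naslesle/sobrese
:: ok
$ recast re v=7674 u_from=lb u_to=kg
:: 174043392369/50000000
$ filer dig p=/naslesle/sobrese/bruju
:: ok

Answer: {dro/, hadifloz/, hadifloz/plu/, hadifloz/stoflo=tipud, naslesle/, naslesle/po=bri}


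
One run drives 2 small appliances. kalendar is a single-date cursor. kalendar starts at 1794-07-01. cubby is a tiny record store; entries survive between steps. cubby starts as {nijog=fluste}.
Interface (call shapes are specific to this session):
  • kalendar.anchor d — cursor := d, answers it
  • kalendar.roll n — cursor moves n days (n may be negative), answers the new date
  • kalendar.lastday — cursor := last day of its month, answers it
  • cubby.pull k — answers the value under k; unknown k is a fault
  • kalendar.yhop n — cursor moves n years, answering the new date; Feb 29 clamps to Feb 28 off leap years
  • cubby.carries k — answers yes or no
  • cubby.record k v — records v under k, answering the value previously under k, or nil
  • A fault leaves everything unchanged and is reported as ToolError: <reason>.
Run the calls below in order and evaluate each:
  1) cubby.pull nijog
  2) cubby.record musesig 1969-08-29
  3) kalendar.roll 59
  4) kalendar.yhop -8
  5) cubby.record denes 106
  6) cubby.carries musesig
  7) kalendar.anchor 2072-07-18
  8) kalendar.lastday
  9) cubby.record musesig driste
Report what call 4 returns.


Answer: 1786-08-29

Derivation:
>>> pull k=nijog
:: fluste
>>> record k=musesig v=1969-08-29
:: nil
>>> roll n=59
:: 1794-08-29
>>> yhop n=-8
:: 1786-08-29
>>> record k=denes v=106
:: nil
>>> carries k=musesig
:: yes
>>> anchor d=2072-07-18
:: 2072-07-18
>>> lastday
:: 2072-07-31
>>> record k=musesig v=driste
:: 1969-08-29


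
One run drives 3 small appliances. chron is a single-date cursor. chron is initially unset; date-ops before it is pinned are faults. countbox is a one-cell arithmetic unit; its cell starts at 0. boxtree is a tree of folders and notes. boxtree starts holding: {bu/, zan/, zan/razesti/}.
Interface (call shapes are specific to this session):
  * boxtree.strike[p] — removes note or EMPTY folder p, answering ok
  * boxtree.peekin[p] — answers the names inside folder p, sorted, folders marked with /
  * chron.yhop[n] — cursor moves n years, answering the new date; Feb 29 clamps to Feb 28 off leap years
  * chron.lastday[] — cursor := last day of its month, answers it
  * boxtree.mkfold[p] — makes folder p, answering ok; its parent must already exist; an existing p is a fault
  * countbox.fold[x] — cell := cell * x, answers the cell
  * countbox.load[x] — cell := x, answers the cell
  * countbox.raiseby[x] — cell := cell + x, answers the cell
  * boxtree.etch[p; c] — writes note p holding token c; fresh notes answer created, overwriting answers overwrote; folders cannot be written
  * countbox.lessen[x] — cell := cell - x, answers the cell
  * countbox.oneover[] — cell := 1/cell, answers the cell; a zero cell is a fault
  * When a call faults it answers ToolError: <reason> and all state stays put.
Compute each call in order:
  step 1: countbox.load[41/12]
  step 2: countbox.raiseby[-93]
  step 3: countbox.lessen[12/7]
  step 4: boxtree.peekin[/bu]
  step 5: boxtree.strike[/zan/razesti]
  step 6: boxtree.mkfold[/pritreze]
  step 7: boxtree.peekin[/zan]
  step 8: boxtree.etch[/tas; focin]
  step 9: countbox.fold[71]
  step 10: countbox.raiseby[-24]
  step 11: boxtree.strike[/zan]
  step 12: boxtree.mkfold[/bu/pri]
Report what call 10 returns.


Act: countbox.load[x='41/12']
Obs: 41/12
Act: countbox.raiseby[x='-93']
Obs: -1075/12
Act: countbox.lessen[x='12/7']
Obs: -7669/84
Act: boxtree.peekin[p='/bu']
Obs: []
Act: boxtree.strike[p='/zan/razesti']
Obs: ok
Act: boxtree.mkfold[p='/pritreze']
Obs: ok
Act: boxtree.peekin[p='/zan']
Obs: []
Act: boxtree.etch[p='/tas'; c='focin']
Obs: created
Act: countbox.fold[x='71']
Obs: -544499/84
Act: countbox.raiseby[x='-24']
Obs: -546515/84
Act: boxtree.strike[p='/zan']
Obs: ok
Act: boxtree.mkfold[p='/bu/pri']
Obs: ok

Answer: -546515/84


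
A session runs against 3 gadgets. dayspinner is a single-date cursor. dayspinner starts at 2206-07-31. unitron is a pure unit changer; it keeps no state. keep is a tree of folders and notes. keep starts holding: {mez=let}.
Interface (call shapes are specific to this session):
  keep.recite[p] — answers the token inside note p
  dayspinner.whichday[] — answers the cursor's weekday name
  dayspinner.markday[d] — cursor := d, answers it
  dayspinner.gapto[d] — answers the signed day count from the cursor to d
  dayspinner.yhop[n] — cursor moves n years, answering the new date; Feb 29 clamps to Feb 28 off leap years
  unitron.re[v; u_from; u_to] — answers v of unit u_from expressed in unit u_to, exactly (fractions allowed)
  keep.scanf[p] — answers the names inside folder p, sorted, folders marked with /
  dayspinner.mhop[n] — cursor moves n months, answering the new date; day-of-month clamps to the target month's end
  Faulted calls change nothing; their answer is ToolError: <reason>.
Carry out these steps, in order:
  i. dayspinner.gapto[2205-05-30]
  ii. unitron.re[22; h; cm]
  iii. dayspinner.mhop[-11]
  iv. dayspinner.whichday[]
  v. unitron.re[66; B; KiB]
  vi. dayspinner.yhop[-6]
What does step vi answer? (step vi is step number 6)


→ dayspinner.gapto(2205-05-30)
← -427
→ unitron.re(22, h, cm)
← ToolError: incompatible units
→ dayspinner.mhop(-11)
← 2205-08-31
→ dayspinner.whichday()
← Saturday
→ unitron.re(66, B, KiB)
← 33/512
→ dayspinner.yhop(-6)
← 2199-08-31

Answer: 2199-08-31


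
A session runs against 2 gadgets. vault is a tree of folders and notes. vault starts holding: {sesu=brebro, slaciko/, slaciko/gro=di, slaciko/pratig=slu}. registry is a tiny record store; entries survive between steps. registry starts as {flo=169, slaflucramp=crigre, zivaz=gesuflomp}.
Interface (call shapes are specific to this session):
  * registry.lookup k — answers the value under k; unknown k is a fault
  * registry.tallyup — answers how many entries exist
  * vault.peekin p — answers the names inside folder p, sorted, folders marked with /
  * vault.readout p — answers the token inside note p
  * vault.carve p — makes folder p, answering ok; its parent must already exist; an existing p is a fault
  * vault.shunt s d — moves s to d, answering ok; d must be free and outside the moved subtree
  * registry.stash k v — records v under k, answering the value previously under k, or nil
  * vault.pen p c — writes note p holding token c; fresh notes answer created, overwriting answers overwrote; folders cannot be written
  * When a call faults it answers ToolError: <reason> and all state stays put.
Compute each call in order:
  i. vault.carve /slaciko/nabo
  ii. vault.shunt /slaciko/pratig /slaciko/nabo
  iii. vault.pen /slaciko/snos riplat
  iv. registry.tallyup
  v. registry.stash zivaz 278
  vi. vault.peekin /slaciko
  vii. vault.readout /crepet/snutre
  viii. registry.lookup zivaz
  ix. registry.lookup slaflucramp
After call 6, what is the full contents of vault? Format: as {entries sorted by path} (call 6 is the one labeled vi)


Answer: {sesu=brebro, slaciko/, slaciko/gro=di, slaciko/nabo/, slaciko/pratig=slu, slaciko/snos=riplat}

Derivation:
-> vault.carve(/slaciko/nabo)
<- ok
-> vault.shunt(/slaciko/pratig, /slaciko/nabo)
<- ToolError: exists
-> vault.pen(/slaciko/snos, riplat)
<- created
-> registry.tallyup()
<- 3
-> registry.stash(zivaz, 278)
<- gesuflomp
-> vault.peekin(/slaciko)
<- [gro, nabo/, pratig, snos]
-> vault.readout(/crepet/snutre)
<- ToolError: not found
-> registry.lookup(zivaz)
<- 278
-> registry.lookup(slaflucramp)
<- crigre


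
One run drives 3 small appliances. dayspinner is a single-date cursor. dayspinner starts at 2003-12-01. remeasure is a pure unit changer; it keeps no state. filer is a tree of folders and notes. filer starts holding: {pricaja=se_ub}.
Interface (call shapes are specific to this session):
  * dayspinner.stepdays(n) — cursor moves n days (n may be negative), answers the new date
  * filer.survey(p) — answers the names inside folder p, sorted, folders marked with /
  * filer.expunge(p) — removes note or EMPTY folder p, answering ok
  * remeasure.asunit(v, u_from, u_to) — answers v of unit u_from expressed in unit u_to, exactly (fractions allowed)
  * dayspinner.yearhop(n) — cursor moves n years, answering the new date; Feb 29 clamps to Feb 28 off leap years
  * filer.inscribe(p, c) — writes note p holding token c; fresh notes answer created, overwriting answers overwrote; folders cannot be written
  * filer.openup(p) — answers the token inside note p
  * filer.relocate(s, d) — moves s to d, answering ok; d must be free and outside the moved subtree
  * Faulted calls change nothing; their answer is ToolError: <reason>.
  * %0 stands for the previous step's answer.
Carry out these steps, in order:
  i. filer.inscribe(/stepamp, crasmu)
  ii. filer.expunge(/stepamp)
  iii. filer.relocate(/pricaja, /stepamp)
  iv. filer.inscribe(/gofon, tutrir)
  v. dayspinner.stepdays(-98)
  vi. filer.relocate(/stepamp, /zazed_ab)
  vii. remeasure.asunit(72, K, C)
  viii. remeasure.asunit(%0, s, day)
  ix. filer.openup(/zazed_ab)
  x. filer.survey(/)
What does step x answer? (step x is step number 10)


Answer: [gofon, zazed_ab]

Derivation:
-- filer.inscribe(/stepamp, crasmu) ~> created
-- filer.expunge(/stepamp) ~> ok
-- filer.relocate(/pricaja, /stepamp) ~> ok
-- filer.inscribe(/gofon, tutrir) ~> created
-- dayspinner.stepdays(-98) ~> 2003-08-25
-- filer.relocate(/stepamp, /zazed_ab) ~> ok
-- remeasure.asunit(72, K, C) ~> -4023/20
-- remeasure.asunit(%0, s, day) ~> -149/64000
-- filer.openup(/zazed_ab) ~> se_ub
-- filer.survey(/) ~> [gofon, zazed_ab]


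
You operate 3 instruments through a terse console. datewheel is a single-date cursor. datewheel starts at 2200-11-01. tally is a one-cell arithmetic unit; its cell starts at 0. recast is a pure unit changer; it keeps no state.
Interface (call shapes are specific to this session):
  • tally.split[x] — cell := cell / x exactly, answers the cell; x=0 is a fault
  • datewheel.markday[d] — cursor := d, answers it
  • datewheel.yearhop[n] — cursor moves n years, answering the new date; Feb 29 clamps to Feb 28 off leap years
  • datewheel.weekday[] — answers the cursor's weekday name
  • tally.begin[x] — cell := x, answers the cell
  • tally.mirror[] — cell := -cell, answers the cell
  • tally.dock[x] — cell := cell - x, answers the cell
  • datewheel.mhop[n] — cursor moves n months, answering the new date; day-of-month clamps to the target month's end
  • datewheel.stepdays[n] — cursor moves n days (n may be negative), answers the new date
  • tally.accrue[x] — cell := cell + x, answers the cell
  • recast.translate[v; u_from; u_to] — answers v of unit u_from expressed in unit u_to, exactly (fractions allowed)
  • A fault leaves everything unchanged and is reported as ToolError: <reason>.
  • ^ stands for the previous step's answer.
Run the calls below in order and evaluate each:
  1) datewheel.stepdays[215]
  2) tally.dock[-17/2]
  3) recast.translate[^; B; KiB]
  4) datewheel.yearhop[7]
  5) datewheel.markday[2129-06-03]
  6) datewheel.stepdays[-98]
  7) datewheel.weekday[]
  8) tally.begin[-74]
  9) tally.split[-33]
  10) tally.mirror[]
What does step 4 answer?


~$ stepdays n='215'
:: 2201-06-04
~$ dock x='-17/2'
:: 17/2
~$ translate v='^' u_from='B' u_to='KiB'
:: 17/2048
~$ yearhop n='7'
:: 2208-06-04
~$ markday d='2129-06-03'
:: 2129-06-03
~$ stepdays n='-98'
:: 2129-02-25
~$ weekday
:: Friday
~$ begin x='-74'
:: -74
~$ split x='-33'
:: 74/33
~$ mirror
:: -74/33

Answer: 2208-06-04


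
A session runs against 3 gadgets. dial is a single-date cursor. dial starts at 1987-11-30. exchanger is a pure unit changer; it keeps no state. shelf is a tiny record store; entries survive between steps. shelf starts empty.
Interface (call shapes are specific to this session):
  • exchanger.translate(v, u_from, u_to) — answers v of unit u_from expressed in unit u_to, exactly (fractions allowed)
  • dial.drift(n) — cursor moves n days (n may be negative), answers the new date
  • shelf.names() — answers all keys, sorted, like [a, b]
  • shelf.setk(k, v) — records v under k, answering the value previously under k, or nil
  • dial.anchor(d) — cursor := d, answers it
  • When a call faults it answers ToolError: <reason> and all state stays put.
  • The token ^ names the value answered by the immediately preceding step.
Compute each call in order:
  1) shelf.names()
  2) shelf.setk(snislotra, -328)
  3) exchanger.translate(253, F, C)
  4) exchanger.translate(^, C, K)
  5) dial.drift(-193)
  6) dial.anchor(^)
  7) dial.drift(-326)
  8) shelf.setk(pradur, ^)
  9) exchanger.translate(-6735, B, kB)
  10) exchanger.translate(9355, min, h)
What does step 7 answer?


Answer: 1986-06-29

Derivation:
I run shelf.names(): [].
I call shelf.setk using k=snislotra, v=-328, yielding nil.
I try exchanger.translate using v=253, u_from=F, u_to=C, — result: 1105/9.
Calling exchanger.translate using v=^, u_from=C, u_to=K, which returns 71267/180.
Calling dial.drift using n=-193, giving 1987-05-21.
Calling dial.anchor using d=^, and see 1987-05-21.
I run dial.drift using n=-326, — result: 1986-06-29.
Invoking shelf.setk using k=pradur, v=^: nil.
I use exchanger.translate using v=-6735, u_from=B, u_to=kB, and get -1347/200.
I invoke exchanger.translate using v=9355, u_from=min, u_to=h, and get 1871/12.


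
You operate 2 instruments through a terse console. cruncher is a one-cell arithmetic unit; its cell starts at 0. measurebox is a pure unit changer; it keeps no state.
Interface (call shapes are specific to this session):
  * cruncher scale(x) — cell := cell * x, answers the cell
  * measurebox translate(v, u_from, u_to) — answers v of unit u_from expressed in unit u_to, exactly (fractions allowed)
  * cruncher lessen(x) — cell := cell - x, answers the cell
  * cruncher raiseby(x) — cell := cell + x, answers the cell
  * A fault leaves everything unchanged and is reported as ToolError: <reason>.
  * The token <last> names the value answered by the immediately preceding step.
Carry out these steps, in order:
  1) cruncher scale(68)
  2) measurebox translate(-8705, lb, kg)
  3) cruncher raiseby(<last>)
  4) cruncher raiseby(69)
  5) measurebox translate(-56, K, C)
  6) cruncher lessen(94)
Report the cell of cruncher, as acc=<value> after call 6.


Answer: acc=-79470431617/20000000

Derivation:
→ cruncher scale(x='68')
← 0
→ measurebox translate(v='-8705', u_from='lb', u_to='kg')
← -78970431617/20000000
→ cruncher raiseby(x='<last>')
← -78970431617/20000000
→ cruncher raiseby(x='69')
← -77590431617/20000000
→ measurebox translate(v='-56', u_from='K', u_to='C')
← -6583/20
→ cruncher lessen(x='94')
← -79470431617/20000000


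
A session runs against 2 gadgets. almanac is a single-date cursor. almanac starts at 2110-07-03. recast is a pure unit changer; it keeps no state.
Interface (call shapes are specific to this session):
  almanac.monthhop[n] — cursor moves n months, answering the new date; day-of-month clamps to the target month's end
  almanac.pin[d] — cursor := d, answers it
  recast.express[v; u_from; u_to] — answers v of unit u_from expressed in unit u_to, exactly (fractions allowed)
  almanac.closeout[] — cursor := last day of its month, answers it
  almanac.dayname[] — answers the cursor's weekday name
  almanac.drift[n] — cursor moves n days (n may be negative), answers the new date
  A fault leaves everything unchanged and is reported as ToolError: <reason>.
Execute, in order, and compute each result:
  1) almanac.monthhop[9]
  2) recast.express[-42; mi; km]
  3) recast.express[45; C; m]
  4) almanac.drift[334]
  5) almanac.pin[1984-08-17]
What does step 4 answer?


Now I run monthhop using n='9', which returns 2111-04-03.
Next I call express using v='-42', u_from='mi', u_to='km', giving -1056132/15625.
Next I call express using v='45', u_from='C', u_to='m', giving ToolError: incompatible units.
I invoke drift using n='334', yielding 2112-03-02.
Now I run pin using d='1984-08-17', which returns 1984-08-17.

Answer: 2112-03-02


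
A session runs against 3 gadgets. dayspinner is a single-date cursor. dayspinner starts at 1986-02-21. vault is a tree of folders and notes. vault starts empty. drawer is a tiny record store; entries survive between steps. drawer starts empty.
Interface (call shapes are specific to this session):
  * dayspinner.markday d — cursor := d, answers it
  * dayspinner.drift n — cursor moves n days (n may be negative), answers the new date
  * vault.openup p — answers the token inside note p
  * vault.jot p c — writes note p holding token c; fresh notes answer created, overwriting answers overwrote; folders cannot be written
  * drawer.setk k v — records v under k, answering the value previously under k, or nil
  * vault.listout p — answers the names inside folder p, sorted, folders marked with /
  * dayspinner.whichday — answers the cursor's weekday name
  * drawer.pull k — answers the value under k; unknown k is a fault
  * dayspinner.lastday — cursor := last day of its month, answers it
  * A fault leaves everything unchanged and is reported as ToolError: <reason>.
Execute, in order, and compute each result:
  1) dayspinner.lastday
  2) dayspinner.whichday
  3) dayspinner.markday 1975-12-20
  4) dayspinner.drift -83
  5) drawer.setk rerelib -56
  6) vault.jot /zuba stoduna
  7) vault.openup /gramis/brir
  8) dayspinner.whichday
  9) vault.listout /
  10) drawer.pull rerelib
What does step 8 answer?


Answer: Sunday

Derivation:
>>> dayspinner.lastday
:: 1986-02-28
>>> dayspinner.whichday
:: Friday
>>> dayspinner.markday d: 1975-12-20
:: 1975-12-20
>>> dayspinner.drift n: -83
:: 1975-09-28
>>> drawer.setk k: rerelib v: -56
:: nil
>>> vault.jot p: /zuba c: stoduna
:: created
>>> vault.openup p: /gramis/brir
:: ToolError: not found
>>> dayspinner.whichday
:: Sunday
>>> vault.listout p: /
:: [zuba]
>>> drawer.pull k: rerelib
:: -56


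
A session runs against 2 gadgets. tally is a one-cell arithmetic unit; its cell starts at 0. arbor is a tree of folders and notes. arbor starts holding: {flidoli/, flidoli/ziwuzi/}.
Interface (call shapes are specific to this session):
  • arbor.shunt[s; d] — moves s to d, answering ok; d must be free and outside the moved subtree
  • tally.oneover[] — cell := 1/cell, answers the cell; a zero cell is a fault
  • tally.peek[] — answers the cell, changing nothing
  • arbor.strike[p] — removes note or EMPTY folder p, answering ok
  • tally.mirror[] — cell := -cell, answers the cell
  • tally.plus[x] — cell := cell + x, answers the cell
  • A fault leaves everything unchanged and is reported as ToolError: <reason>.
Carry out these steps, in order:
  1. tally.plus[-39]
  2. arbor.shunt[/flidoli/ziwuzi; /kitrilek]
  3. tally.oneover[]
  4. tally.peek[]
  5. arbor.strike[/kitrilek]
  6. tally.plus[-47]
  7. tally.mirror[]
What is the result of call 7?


Answer: 1834/39

Derivation:
-> tally.plus(-39)
<- -39
-> arbor.shunt(/flidoli/ziwuzi, /kitrilek)
<- ok
-> tally.oneover()
<- -1/39
-> tally.peek()
<- -1/39
-> arbor.strike(/kitrilek)
<- ok
-> tally.plus(-47)
<- -1834/39
-> tally.mirror()
<- 1834/39


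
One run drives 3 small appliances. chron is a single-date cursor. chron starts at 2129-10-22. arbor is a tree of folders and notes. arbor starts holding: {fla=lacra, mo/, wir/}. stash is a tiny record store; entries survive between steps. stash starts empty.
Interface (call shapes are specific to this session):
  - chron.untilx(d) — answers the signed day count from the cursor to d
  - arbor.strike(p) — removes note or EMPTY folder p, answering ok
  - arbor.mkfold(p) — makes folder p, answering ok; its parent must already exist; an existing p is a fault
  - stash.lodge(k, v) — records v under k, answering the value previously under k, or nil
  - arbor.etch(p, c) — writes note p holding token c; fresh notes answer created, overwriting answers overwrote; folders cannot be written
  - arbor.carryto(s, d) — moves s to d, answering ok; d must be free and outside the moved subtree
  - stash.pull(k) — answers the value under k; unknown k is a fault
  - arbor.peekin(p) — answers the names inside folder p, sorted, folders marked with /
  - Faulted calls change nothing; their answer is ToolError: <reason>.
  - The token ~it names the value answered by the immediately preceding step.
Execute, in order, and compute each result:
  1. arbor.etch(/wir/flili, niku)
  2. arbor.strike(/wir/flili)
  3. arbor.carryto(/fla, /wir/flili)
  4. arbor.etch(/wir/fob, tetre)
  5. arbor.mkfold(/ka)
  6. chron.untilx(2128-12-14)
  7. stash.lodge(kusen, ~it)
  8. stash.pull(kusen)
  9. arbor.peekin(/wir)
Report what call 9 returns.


Using arbor.etch(p='/wir/flili', c='niku'), and see created.
I try arbor.strike(p='/wir/flili'), — result: ok.
Then arbor.carryto(s='/fla', d='/wir/flili'), yielding ok.
I use arbor.etch(p='/wir/fob', c='tetre'), and get created.
I call arbor.mkfold(p='/ka'), — result: ok.
Calling chron.untilx(d='2128-12-14'): -312.
I call stash.lodge(k='kusen', v='~it'), and get nil.
Next I call stash.pull(k='kusen'), — result: -312.
I invoke arbor.peekin(p='/wir'), and get [flili, fob].

Answer: [flili, fob]


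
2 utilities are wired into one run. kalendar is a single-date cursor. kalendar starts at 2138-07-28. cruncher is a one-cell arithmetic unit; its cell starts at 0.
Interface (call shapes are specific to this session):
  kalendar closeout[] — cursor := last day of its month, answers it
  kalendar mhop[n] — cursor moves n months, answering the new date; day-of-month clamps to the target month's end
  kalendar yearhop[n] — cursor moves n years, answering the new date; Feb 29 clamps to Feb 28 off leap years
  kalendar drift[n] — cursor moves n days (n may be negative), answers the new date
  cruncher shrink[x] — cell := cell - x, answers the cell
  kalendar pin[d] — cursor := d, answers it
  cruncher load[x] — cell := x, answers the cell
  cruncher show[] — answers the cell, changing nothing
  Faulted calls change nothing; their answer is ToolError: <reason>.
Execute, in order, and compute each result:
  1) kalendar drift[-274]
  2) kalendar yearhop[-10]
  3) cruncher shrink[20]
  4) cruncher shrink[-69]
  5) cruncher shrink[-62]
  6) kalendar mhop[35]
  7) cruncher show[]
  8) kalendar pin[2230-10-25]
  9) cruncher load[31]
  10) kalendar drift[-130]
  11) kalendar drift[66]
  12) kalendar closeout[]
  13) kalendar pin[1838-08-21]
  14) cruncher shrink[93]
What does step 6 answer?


Answer: 2130-09-27

Derivation:
Act: kalendar drift[n=-274]
Obs: 2137-10-27
Act: kalendar yearhop[n=-10]
Obs: 2127-10-27
Act: cruncher shrink[x=20]
Obs: -20
Act: cruncher shrink[x=-69]
Obs: 49
Act: cruncher shrink[x=-62]
Obs: 111
Act: kalendar mhop[n=35]
Obs: 2130-09-27
Act: cruncher show[]
Obs: 111
Act: kalendar pin[d=2230-10-25]
Obs: 2230-10-25
Act: cruncher load[x=31]
Obs: 31
Act: kalendar drift[n=-130]
Obs: 2230-06-17
Act: kalendar drift[n=66]
Obs: 2230-08-22
Act: kalendar closeout[]
Obs: 2230-08-31
Act: kalendar pin[d=1838-08-21]
Obs: 1838-08-21
Act: cruncher shrink[x=93]
Obs: -62


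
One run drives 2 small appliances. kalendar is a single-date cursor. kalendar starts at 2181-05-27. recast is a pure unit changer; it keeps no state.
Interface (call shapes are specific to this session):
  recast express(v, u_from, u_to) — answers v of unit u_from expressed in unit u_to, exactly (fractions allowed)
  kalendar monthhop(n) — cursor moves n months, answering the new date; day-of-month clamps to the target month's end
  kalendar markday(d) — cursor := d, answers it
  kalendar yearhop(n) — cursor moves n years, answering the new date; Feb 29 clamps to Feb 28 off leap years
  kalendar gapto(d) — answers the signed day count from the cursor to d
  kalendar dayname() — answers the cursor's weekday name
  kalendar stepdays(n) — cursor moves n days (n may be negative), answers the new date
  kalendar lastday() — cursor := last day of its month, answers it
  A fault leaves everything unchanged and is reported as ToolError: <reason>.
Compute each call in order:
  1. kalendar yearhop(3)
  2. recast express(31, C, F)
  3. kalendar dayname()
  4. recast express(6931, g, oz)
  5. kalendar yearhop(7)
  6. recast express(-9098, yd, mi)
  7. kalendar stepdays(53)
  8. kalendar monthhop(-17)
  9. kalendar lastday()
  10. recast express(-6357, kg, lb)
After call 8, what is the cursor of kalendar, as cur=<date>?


·→ kalendar yearhop(n→3)
·← 2184-05-27
·→ recast express(v→31, u_from→C, u_to→F)
·← 439/5
·→ kalendar dayname()
·← Thursday
·→ recast express(v→6931, u_from→g, u_to→oz)
·← 11089600000/45359237
·→ kalendar yearhop(n→7)
·← 2191-05-27
·→ recast express(v→-9098, u_from→yd, u_to→mi)
·← -4549/880
·→ kalendar stepdays(n→53)
·← 2191-07-19
·→ kalendar monthhop(n→-17)
·← 2190-02-19
·→ kalendar lastday()
·← 2190-02-28
·→ recast express(v→-6357, u_from→kg, u_to→lb)
·← -635700000000/45359237

Answer: cur=2190-02-19


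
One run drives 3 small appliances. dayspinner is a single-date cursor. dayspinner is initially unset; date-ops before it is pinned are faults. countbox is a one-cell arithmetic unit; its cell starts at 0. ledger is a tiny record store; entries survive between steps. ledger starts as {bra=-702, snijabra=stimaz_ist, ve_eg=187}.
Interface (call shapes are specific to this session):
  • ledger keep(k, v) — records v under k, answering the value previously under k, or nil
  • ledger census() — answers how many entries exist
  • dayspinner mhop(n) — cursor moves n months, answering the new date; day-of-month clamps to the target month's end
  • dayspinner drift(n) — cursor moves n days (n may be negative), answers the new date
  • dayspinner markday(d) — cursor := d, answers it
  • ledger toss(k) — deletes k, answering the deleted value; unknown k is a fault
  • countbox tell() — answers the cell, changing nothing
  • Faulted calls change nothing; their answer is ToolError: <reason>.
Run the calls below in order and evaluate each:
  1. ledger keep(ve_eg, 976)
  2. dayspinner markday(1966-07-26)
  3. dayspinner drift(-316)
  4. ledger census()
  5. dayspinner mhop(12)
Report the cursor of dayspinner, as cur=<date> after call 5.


$ ledger keep ve_eg 976
= 187
$ dayspinner markday 1966-07-26
= 1966-07-26
$ dayspinner drift -316
= 1965-09-13
$ ledger census
= 3
$ dayspinner mhop 12
= 1966-09-13

Answer: cur=1966-09-13


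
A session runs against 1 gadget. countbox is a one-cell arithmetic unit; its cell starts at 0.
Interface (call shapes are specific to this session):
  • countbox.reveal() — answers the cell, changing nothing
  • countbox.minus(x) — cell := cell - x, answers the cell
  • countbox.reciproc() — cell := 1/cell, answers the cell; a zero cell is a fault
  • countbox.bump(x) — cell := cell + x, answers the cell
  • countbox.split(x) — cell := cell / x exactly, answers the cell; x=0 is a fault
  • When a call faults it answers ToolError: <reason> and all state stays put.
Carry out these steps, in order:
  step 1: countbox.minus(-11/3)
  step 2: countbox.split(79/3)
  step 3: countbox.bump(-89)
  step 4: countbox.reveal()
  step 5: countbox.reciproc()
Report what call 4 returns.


Answer: -7020/79

Derivation:
Using countbox.minus with x='-11/3', yielding 11/3.
Using countbox.split with x='79/3': 11/79.
I use countbox.bump with x='-89', giving -7020/79.
Using countbox.reveal(), which returns -7020/79.
Next I call countbox.reciproc, and see -79/7020.


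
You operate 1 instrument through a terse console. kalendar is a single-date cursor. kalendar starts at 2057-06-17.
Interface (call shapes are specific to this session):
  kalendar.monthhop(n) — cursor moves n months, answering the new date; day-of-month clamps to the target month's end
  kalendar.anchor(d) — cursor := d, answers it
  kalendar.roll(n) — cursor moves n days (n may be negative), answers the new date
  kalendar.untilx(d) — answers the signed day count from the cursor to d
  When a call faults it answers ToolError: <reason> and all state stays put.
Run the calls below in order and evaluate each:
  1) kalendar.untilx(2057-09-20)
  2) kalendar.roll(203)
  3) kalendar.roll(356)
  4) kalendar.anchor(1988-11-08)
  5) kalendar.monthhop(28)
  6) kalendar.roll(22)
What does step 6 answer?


Answer: 1991-03-30

Derivation:
==> untilx(d='2057-09-20')
<== 95
==> roll(n='203')
<== 2058-01-06
==> roll(n='356')
<== 2058-12-28
==> anchor(d='1988-11-08')
<== 1988-11-08
==> monthhop(n='28')
<== 1991-03-08
==> roll(n='22')
<== 1991-03-30
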